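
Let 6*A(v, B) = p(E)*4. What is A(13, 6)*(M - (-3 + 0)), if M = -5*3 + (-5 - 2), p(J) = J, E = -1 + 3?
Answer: -76/3 ≈ -25.333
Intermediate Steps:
E = 2
M = -22 (M = -15 - 7 = -22)
A(v, B) = 4/3 (A(v, B) = (2*4)/6 = (1/6)*8 = 4/3)
A(13, 6)*(M - (-3 + 0)) = 4*(-22 - (-3 + 0))/3 = 4*(-22 - 1*(-3))/3 = 4*(-22 + 3)/3 = (4/3)*(-19) = -76/3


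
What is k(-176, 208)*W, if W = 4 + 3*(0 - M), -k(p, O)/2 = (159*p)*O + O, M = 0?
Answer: 46563712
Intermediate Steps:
k(p, O) = -2*O - 318*O*p (k(p, O) = -2*((159*p)*O + O) = -2*(159*O*p + O) = -2*(O + 159*O*p) = -2*O - 318*O*p)
W = 4 (W = 4 + 3*(0 - 1*0) = 4 + 3*(0 + 0) = 4 + 3*0 = 4 + 0 = 4)
k(-176, 208)*W = -2*208*(1 + 159*(-176))*4 = -2*208*(1 - 27984)*4 = -2*208*(-27983)*4 = 11640928*4 = 46563712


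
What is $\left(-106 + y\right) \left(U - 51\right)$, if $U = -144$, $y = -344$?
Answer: $87750$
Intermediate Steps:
$\left(-106 + y\right) \left(U - 51\right) = \left(-106 - 344\right) \left(-144 - 51\right) = \left(-450\right) \left(-195\right) = 87750$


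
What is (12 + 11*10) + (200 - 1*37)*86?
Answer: 14140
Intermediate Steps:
(12 + 11*10) + (200 - 1*37)*86 = (12 + 110) + (200 - 37)*86 = 122 + 163*86 = 122 + 14018 = 14140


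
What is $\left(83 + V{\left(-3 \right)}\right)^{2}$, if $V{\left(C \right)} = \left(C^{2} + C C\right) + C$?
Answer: $9604$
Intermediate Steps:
$V{\left(C \right)} = C + 2 C^{2}$ ($V{\left(C \right)} = \left(C^{2} + C^{2}\right) + C = 2 C^{2} + C = C + 2 C^{2}$)
$\left(83 + V{\left(-3 \right)}\right)^{2} = \left(83 - 3 \left(1 + 2 \left(-3\right)\right)\right)^{2} = \left(83 - 3 \left(1 - 6\right)\right)^{2} = \left(83 - -15\right)^{2} = \left(83 + 15\right)^{2} = 98^{2} = 9604$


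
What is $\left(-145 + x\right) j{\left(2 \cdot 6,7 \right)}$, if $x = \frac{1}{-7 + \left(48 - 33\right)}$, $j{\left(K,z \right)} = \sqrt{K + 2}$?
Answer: $- \frac{1159 \sqrt{14}}{8} \approx -542.07$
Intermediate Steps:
$j{\left(K,z \right)} = \sqrt{2 + K}$
$x = \frac{1}{8}$ ($x = \frac{1}{-7 + 15} = \frac{1}{8} \approx 0.125$)
$\left(-145 + x\right) j{\left(2 \cdot 6,7 \right)} = \left(-145 + \frac{1}{8}\right) \sqrt{2 + 2 \cdot 6} = - \frac{1159 \sqrt{2 + 12}}{8} = - \frac{1159 \sqrt{14}}{8}$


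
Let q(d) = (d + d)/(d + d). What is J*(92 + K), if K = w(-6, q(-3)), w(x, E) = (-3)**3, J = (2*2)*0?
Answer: 0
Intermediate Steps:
q(d) = 1 (q(d) = (2*d)/((2*d)) = (2*d)*(1/(2*d)) = 1)
J = 0 (J = 4*0 = 0)
w(x, E) = -27
K = -27
J*(92 + K) = 0*(92 - 27) = 0*65 = 0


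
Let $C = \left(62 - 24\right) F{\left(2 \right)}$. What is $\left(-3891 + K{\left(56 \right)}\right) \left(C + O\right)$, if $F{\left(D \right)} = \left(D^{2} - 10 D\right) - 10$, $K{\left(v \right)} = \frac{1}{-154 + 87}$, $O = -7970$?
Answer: $\frac{2335332684}{67} \approx 3.4856 \cdot 10^{7}$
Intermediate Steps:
$K{\left(v \right)} = - \frac{1}{67}$ ($K{\left(v \right)} = \frac{1}{-67} = - \frac{1}{67}$)
$F{\left(D \right)} = -10 + D^{2} - 10 D$
$C = -988$ ($C = \left(62 - 24\right) \left(-10 + 2^{2} - 20\right) = 38 \left(-10 + 4 - 20\right) = 38 \left(-26\right) = -988$)
$\left(-3891 + K{\left(56 \right)}\right) \left(C + O\right) = \left(-3891 - \frac{1}{67}\right) \left(-988 - 7970\right) = \left(- \frac{260698}{67}\right) \left(-8958\right) = \frac{2335332684}{67}$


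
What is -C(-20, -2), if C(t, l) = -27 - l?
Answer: 25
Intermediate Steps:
-C(-20, -2) = -(-27 - 1*(-2)) = -(-27 + 2) = -1*(-25) = 25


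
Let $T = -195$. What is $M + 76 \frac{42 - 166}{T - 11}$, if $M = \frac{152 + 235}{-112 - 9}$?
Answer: $\frac{530291}{12463} \approx 42.549$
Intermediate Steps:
$M = - \frac{387}{121}$ ($M = \frac{387}{-121} = 387 \left(- \frac{1}{121}\right) = - \frac{387}{121} \approx -3.1983$)
$M + 76 \frac{42 - 166}{T - 11} = - \frac{387}{121} + 76 \frac{42 - 166}{-195 - 11} = - \frac{387}{121} + 76 \left(- \frac{124}{-206}\right) = - \frac{387}{121} + 76 \left(\left(-124\right) \left(- \frac{1}{206}\right)\right) = - \frac{387}{121} + 76 \cdot \frac{62}{103} = - \frac{387}{121} + \frac{4712}{103} = \frac{530291}{12463}$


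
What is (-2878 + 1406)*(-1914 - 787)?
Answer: 3975872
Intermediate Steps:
(-2878 + 1406)*(-1914 - 787) = -1472*(-2701) = 3975872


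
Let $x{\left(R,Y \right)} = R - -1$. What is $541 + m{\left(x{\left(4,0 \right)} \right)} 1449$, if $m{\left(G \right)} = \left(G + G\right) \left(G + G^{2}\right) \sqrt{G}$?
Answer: $541 + 434700 \sqrt{5} \approx 9.7256 \cdot 10^{5}$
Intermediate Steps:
$x{\left(R,Y \right)} = 1 + R$ ($x{\left(R,Y \right)} = R + 1 = 1 + R$)
$m{\left(G \right)} = 2 G^{\frac{3}{2}} \left(G + G^{2}\right)$ ($m{\left(G \right)} = 2 G \left(G + G^{2}\right) \sqrt{G} = 2 G^{\frac{3}{2}} \left(G + G^{2}\right)$)
$541 + m{\left(x{\left(4,0 \right)} \right)} 1449 = 541 + 2 \left(1 + 4\right)^{\frac{5}{2}} \left(1 + \left(1 + 4\right)\right) 1449 = 541 + 2 \cdot 5^{\frac{5}{2}} \left(1 + 5\right) 1449 = 541 + 2 \cdot 25 \sqrt{5} \cdot 6 \cdot 1449 = 541 + 300 \sqrt{5} \cdot 1449 = 541 + 434700 \sqrt{5}$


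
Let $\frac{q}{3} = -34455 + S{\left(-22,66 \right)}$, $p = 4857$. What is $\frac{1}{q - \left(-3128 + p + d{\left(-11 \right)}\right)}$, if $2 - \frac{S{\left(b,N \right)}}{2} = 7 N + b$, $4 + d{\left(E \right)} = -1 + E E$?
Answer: $- \frac{1}{107838} \approx -9.2732 \cdot 10^{-6}$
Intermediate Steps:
$d{\left(E \right)} = -5 + E^{2}$ ($d{\left(E \right)} = -4 + \left(-1 + E E\right) = -4 + \left(-1 + E^{2}\right) = -5 + E^{2}$)
$S{\left(b,N \right)} = 4 - 14 N - 2 b$ ($S{\left(b,N \right)} = 4 - 2 \left(7 N + b\right) = 4 - 2 \left(b + 7 N\right) = 4 - \left(2 b + 14 N\right) = 4 - 14 N - 2 b$)
$q = -105993$ ($q = 3 \left(-34455 - 876\right) = 3 \left(-35331\right) = -105993$)
$\frac{1}{q - \left(-3128 + p + d{\left(-11 \right)}\right)} = \frac{1}{-105993 + \left(12959 - \left(\left(9831 - \left(5 - \left(-11\right)^{2}\right)\right) + 4857\right)\right)} = \frac{1}{-105993 + \left(12959 - \left(\left(9831 + \left(-5 + 121\right)\right) + 4857\right)\right)} = \frac{1}{-105993 + \left(12959 - \left(\left(9831 + 116\right) + 4857\right)\right)} = \frac{1}{-105993 + \left(12959 - \left(9947 + 4857\right)\right)} = \frac{1}{-105993 + \left(12959 - 14804\right)} = \frac{1}{-105993 - 1845} = \frac{1}{-107838} = - \frac{1}{107838}$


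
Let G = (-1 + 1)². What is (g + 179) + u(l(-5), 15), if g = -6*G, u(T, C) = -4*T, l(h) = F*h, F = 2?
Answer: 219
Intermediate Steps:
G = 0 (G = 0² = 0)
l(h) = 2*h
g = 0 (g = -6*0 = 0)
(g + 179) + u(l(-5), 15) = (0 + 179) - 8*(-5) = 179 - 4*(-10) = 179 + 40 = 219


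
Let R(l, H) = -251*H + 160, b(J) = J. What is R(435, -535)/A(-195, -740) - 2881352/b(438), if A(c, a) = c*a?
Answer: -13857340223/2106780 ≈ -6577.5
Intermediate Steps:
A(c, a) = a*c
R(l, H) = 160 - 251*H
R(435, -535)/A(-195, -740) - 2881352/b(438) = (160 - 251*(-535))/((-740*(-195))) - 2881352/438 = (160 + 134285)/144300 - 2881352*1/438 = 134445*(1/144300) - 1440676/219 = 8963/9620 - 1440676/219 = -13857340223/2106780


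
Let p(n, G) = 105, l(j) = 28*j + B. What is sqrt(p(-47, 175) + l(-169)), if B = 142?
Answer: I*sqrt(4485) ≈ 66.97*I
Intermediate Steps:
l(j) = 142 + 28*j (l(j) = 28*j + 142 = 142 + 28*j)
sqrt(p(-47, 175) + l(-169)) = sqrt(105 + (142 + 28*(-169))) = sqrt(105 + (142 - 4732)) = sqrt(105 - 4590) = sqrt(-4485) = I*sqrt(4485)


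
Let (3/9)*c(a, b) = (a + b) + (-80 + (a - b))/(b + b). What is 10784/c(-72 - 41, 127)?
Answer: 684784/2427 ≈ 282.15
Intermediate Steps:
c(a, b) = 3*a + 3*b + 3*(-80 + a - b)/(2*b) (c(a, b) = 3*((a + b) + (-80 + (a - b))/(b + b)) = 3*((a + b) + (-80 + a - b)/((2*b))) = 3*((a + b) + (-80 + a - b)*(1/(2*b))) = 3*((a + b) + (-80 + a - b)/(2*b)) = 3*(a + b + (-80 + a - b)/(2*b)) = 3*a + 3*b + 3*(-80 + a - b)/(2*b))
10784/c(-72 - 41, 127) = 10784/(((3/2)*(-80 + (-72 - 41) + 127*(-1 + 2*(-72 - 41) + 2*127))/127)) = 10784/(((3/2)*(1/127)*(-80 - 113 + 127*(-1 + 2*(-113) + 254)))) = 10784/(((3/2)*(1/127)*(-80 - 113 + 127*(-1 - 226 + 254)))) = 10784/(((3/2)*(1/127)*(-80 - 113 + 127*27))) = 10784/(((3/2)*(1/127)*(-80 - 113 + 3429))) = 10784/(((3/2)*(1/127)*3236)) = 10784/(4854/127) = 10784*(127/4854) = 684784/2427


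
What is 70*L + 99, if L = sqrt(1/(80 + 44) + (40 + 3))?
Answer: 99 + 35*sqrt(165323)/31 ≈ 558.06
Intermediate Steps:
L = sqrt(165323)/62 (L = sqrt(1/124 + 43) = sqrt(5333/124) = sqrt(165323)/62 ≈ 6.5581)
70*L + 99 = 70*(sqrt(165323)/62) + 99 = 35*sqrt(165323)/31 + 99 = 99 + 35*sqrt(165323)/31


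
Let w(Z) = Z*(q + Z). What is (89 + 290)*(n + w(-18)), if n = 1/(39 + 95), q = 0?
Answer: 16455043/134 ≈ 1.2280e+5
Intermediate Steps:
n = 1/134 ≈ 0.0074627
w(Z) = Z**2 (w(Z) = Z*(0 + Z) = Z*Z = Z**2)
(89 + 290)*(n + w(-18)) = (89 + 290)*(1/134 + (-18)**2) = 379*(1/134 + 324) = 379*(43417/134) = 16455043/134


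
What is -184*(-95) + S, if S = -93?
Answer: 17387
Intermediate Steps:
-184*(-95) + S = -184*(-95) - 93 = 17480 - 93 = 17387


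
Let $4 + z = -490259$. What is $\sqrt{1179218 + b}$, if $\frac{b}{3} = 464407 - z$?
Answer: $2 \sqrt{1010807} \approx 2010.8$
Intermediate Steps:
$z = -490263$ ($z = -4 - 490259 = -490263$)
$b = 2864010$ ($b = 3 \left(464407 - -490263\right) = 3 \left(464407 + 490263\right) = 3 \cdot 954670 = 2864010$)
$\sqrt{1179218 + b} = \sqrt{1179218 + 2864010} = \sqrt{4043228} = 2 \sqrt{1010807}$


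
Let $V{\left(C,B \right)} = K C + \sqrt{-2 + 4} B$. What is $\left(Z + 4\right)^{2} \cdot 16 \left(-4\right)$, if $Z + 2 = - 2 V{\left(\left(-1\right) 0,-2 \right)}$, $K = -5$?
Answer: $-2304 - 1024 \sqrt{2} \approx -3752.2$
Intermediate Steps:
$V{\left(C,B \right)} = - 5 C + B \sqrt{2}$ ($V{\left(C,B \right)} = - 5 C + \sqrt{-2 + 4} B = - 5 C + \sqrt{2} B = - 5 C + B \sqrt{2}$)
$Z = -2 + 4 \sqrt{2}$ ($Z = -2 - 2 \left(- 5 \left(\left(-1\right) 0\right) - 2 \sqrt{2}\right) = -2 - 2 \left(\left(-5\right) 0 - 2 \sqrt{2}\right) = -2 - 2 \left(0 - 2 \sqrt{2}\right) = -2 - 2 \left(- 2 \sqrt{2}\right) = -2 + 4 \sqrt{2} \approx 3.6569$)
$\left(Z + 4\right)^{2} \cdot 16 \left(-4\right) = \left(\left(-2 + 4 \sqrt{2}\right) + 4\right)^{2} \cdot 16 \left(-4\right) = \left(2 + 4 \sqrt{2}\right)^{2} \cdot 16 \left(-4\right) = 16 \left(2 + 4 \sqrt{2}\right)^{2} \left(-4\right) = - 64 \left(2 + 4 \sqrt{2}\right)^{2}$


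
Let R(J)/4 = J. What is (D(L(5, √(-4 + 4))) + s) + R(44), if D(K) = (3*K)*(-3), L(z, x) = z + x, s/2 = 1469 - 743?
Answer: 1583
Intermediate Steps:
s = 1452 (s = 2*(1469 - 743) = 2*726 = 1452)
L(z, x) = x + z
D(K) = -9*K
R(J) = 4*J
(D(L(5, √(-4 + 4))) + s) + R(44) = (-9*(√(-4 + 4) + 5) + 1452) + 4*44 = (-9*(√0 + 5) + 1452) + 176 = (-9*(0 + 5) + 1452) + 176 = (-9*5 + 1452) + 176 = (-45 + 1452) + 176 = 1407 + 176 = 1583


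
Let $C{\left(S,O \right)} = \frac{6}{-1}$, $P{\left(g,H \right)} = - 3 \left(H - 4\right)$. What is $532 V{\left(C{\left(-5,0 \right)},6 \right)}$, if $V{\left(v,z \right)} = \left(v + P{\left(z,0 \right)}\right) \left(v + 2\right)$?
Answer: $-12768$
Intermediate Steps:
$P{\left(g,H \right)} = 12 - 3 H$ ($P{\left(g,H \right)} = - 3 \left(-4 + H\right) = 12 - 3 H$)
$C{\left(S,O \right)} = -6$ ($C{\left(S,O \right)} = 6 \left(-1\right) = -6$)
$V{\left(v,z \right)} = \left(2 + v\right) \left(12 + v\right)$ ($V{\left(v,z \right)} = \left(v + \left(12 - 0\right)\right) \left(v + 2\right) = \left(v + \left(12 + 0\right)\right) \left(2 + v\right) = \left(v + 12\right) \left(2 + v\right) = \left(12 + v\right) \left(2 + v\right) = \left(2 + v\right) \left(12 + v\right)$)
$532 V{\left(C{\left(-5,0 \right)},6 \right)} = 532 \left(24 + \left(-6\right)^{2} + 14 \left(-6\right)\right) = 532 \left(24 + 36 - 84\right) = 532 \left(-24\right) = -12768$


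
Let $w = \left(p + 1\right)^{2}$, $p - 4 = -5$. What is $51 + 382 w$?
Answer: $51$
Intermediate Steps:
$p = -1$ ($p = 4 - 5 = -1$)
$w = 0$ ($w = \left(-1 + 1\right)^{2} = 0^{2} = 0$)
$51 + 382 w = 51 + 382 \cdot 0 = 51 + 0 = 51$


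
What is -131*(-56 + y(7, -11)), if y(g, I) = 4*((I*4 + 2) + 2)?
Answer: 28296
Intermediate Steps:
y(g, I) = 16 + 16*I (y(g, I) = 4*((4*I + 2) + 2) = 4*((2 + 4*I) + 2) = 4*(4 + 4*I) = 16 + 16*I)
-131*(-56 + y(7, -11)) = -131*(-56 + (16 + 16*(-11))) = -131*(-56 + (16 - 176)) = -131*(-56 - 160) = -131*(-216) = 28296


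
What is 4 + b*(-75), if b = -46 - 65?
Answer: 8329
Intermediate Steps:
b = -111
4 + b*(-75) = 4 - 111*(-75) = 4 + 8325 = 8329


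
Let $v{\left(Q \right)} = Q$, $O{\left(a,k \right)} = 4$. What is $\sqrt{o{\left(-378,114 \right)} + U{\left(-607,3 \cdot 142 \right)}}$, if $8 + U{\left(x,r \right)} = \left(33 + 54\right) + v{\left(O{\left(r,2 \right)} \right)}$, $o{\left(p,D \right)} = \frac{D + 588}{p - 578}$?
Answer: $\frac{\sqrt{18796394}}{478} \approx 9.07$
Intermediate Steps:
$o{\left(p,D \right)} = \frac{588 + D}{-578 + p}$
$U{\left(x,r \right)} = 83$ ($U{\left(x,r \right)} = -8 + \left(\left(33 + 54\right) + 4\right) = -8 + \left(87 + 4\right) = -8 + 91 = 83$)
$\sqrt{o{\left(-378,114 \right)} + U{\left(-607,3 \cdot 142 \right)}} = \sqrt{\frac{588 + 114}{-578 - 378} + 83} = \sqrt{\frac{1}{-956} \cdot 702 + 83} = \sqrt{\left(- \frac{1}{956}\right) 702 + 83} = \sqrt{- \frac{351}{478} + 83} = \sqrt{\frac{39323}{478}} = \frac{\sqrt{18796394}}{478}$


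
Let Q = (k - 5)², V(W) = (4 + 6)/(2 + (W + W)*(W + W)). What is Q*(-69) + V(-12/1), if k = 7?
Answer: -79759/289 ≈ -275.98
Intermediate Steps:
V(W) = 10/(2 + 4*W²) (V(W) = 10/(2 + (2*W)*(2*W)) = 10/(2 + 4*W²))
Q = 4 (Q = (7 - 5)² = 2² = 4)
Q*(-69) + V(-12/1) = 4*(-69) + 5/(1 + 2*(-12/1)²) = -276 + 5/(1 + 2*(-12*1)²) = -276 + 5/(1 + 2*(-12)²) = -276 + 5/(1 + 2*144) = -276 + 5/(1 + 288) = -276 + 5/289 = -79759/289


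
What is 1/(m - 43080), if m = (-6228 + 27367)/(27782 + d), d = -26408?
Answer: -1374/59170781 ≈ -2.3221e-5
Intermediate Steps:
m = 21139/1374 (m = (-6228 + 27367)/(27782 - 26408) = 21139/1374 ≈ 15.385)
1/(m - 43080) = 1/(21139/1374 - 43080) = 1/(-59170781/1374) = -1374/59170781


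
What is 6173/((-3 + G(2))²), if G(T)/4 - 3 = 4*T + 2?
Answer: 6173/2401 ≈ 2.5710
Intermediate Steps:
G(T) = 20 + 16*T (G(T) = 12 + 4*(4*T + 2) = 12 + 4*(2 + 4*T) = 12 + (8 + 16*T) = 20 + 16*T)
6173/((-3 + G(2))²) = 6173/((-3 + (20 + 16*2))²) = 6173/((-3 + (20 + 32))²) = 6173/((-3 + 52)²) = 6173/(49²) = 6173/2401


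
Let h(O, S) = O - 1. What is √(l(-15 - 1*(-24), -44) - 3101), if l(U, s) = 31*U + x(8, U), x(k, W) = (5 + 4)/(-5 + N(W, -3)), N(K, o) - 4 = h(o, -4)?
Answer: I*√70595/5 ≈ 53.139*I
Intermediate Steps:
h(O, S) = -1 + O
N(K, o) = 3 + o (N(K, o) = 4 + (-1 + o) = 3 + o)
x(k, W) = -9/5 (x(k, W) = (5 + 4)/(-5 + (3 - 3)) = 9/(-5 + 0) = 9/(-5) = 9*(-⅕) = -9/5)
l(U, s) = -9/5 + 31*U (l(U, s) = 31*U - 9/5 = -9/5 + 31*U)
√(l(-15 - 1*(-24), -44) - 3101) = √((-9/5 + 31*(-15 - 1*(-24))) - 3101) = √((-9/5 + 31*(-15 + 24)) - 3101) = √((-9/5 + 31*9) - 3101) = √((-9/5 + 279) - 3101) = √(1386/5 - 3101) = √(-14119/5) = I*√70595/5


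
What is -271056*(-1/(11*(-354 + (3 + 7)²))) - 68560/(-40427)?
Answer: -5383212136/56476519 ≈ -95.318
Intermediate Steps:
-271056*(-1/(11*(-354 + (3 + 7)²))) - 68560/(-40427) = -271056*(-1/(11*(-354 + 10²))) - 68560*(-1/40427) = -271056*(-1/(11*(-354 + 100))) + 68560/40427 = -271056/((-11*(-254))) + 68560/40427 = -271056/2794 + 68560/40427 = -271056*1/2794 + 68560/40427 = -135528/1397 + 68560/40427 = -5383212136/56476519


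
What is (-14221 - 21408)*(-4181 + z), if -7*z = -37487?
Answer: -292870380/7 ≈ -4.1839e+7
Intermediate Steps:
z = 37487/7 (z = -1/7*(-37487) = 37487/7 ≈ 5355.3)
(-14221 - 21408)*(-4181 + z) = (-14221 - 21408)*(-4181 + 37487/7) = -35629*8220/7 = -292870380/7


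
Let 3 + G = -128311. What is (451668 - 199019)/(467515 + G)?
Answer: 252649/339201 ≈ 0.74484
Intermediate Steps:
G = -128314 (G = -3 - 128311 = -128314)
(451668 - 199019)/(467515 + G) = (451668 - 199019)/(467515 - 128314) = 252649/339201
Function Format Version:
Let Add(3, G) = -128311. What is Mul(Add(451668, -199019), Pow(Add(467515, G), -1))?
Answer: Rational(252649, 339201) ≈ 0.74484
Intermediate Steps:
G = -128314 (G = Add(-3, -128311) = -128314)
Mul(Add(451668, -199019), Pow(Add(467515, G), -1)) = Mul(Add(451668, -199019), Pow(Add(467515, -128314), -1)) = Mul(252649, Pow(339201, -1)) = Mul(252649, Rational(1, 339201)) = Rational(252649, 339201)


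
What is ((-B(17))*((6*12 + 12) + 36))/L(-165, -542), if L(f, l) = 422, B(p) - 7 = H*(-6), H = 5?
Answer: 1380/211 ≈ 6.5403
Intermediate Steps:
B(p) = -23 (B(p) = 7 + 5*(-6) = 7 - 30 = -23)
((-B(17))*((6*12 + 12) + 36))/L(-165, -542) = ((-1*(-23))*((6*12 + 12) + 36))/422 = (23*((72 + 12) + 36))*(1/422) = (23*(84 + 36))*(1/422) = (23*120)*(1/422) = 2760*(1/422) = 1380/211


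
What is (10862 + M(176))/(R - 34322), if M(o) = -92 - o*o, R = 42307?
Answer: -20206/7985 ≈ -2.5305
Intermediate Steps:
M(o) = -92 - o²
(10862 + M(176))/(R - 34322) = (10862 + (-92 - 1*176²))/(42307 - 34322) = (10862 + (-92 - 1*30976))/7985 = (10862 + (-92 - 30976))*(1/7985) = (10862 - 31068)*(1/7985) = -20206*1/7985 = -20206/7985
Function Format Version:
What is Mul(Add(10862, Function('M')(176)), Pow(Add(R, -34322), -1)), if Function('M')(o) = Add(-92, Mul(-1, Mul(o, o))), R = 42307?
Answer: Rational(-20206, 7985) ≈ -2.5305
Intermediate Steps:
Function('M')(o) = Add(-92, Mul(-1, Pow(o, 2)))
Mul(Add(10862, Function('M')(176)), Pow(Add(R, -34322), -1)) = Mul(Add(10862, Add(-92, Mul(-1, Pow(176, 2)))), Pow(Add(42307, -34322), -1)) = Mul(Add(10862, Add(-92, Mul(-1, 30976))), Pow(7985, -1)) = Mul(Add(10862, Add(-92, -30976)), Rational(1, 7985)) = Mul(Add(10862, -31068), Rational(1, 7985)) = Mul(-20206, Rational(1, 7985)) = Rational(-20206, 7985)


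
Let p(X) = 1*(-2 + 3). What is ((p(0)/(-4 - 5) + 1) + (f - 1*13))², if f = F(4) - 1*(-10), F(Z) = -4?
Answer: 3025/81 ≈ 37.346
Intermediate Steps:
p(X) = 1 (p(X) = 1*1 = 1)
f = 6 (f = -4 - 1*(-10) = -4 + 10 = 6)
((p(0)/(-4 - 5) + 1) + (f - 1*13))² = ((1/(-4 - 5) + 1) + (6 - 1*13))² = ((1/(-9) + 1) + (6 - 13))² = ((1*(-⅑) + 1) - 7)² = ((-⅑ + 1) - 7)² = (8/9 - 7)² = (-55/9)² = 3025/81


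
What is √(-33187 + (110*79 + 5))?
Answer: 2*I*√6123 ≈ 156.5*I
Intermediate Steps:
√(-33187 + (110*79 + 5)) = √(-33187 + (8690 + 5)) = √(-33187 + 8695) = √(-24492) = 2*I*√6123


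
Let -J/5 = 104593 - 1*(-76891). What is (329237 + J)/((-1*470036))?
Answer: 578183/470036 ≈ 1.2301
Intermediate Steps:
J = -907420 (J = -5*(104593 - 1*(-76891)) = -5*(104593 + 76891) = -5*181484 = -907420)
(329237 + J)/((-1*470036)) = (329237 - 907420)/((-1*470036)) = -578183/(-470036) = -578183*(-1/470036) = 578183/470036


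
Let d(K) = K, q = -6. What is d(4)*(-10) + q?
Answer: -46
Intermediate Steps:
d(4)*(-10) + q = 4*(-10) - 6 = -40 - 6 = -46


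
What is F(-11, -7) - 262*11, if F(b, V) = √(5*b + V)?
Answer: -2882 + I*√62 ≈ -2882.0 + 7.874*I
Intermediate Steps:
F(b, V) = √(V + 5*b)
F(-11, -7) - 262*11 = √(-7 + 5*(-11)) - 262*11 = √(-7 - 55) - 131*22 = √(-62) - 2882 = I*√62 - 2882 = -2882 + I*√62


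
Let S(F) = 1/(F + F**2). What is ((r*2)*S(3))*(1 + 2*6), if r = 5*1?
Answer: 65/6 ≈ 10.833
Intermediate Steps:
r = 5
((r*2)*S(3))*(1 + 2*6) = ((5*2)*(1/(3*(1 + 3))))*(1 + 2*6) = (10*((1/3)/4))*(1 + 12) = (10*((1/3)*(1/4)))*13 = (10*(1/12))*13 = (5/6)*13 = 65/6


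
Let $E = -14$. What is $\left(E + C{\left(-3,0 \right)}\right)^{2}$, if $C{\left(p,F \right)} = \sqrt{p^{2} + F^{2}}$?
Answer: $121$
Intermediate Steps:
$C{\left(p,F \right)} = \sqrt{F^{2} + p^{2}}$
$\left(E + C{\left(-3,0 \right)}\right)^{2} = \left(-14 + \sqrt{0^{2} + \left(-3\right)^{2}}\right)^{2} = \left(-14 + \sqrt{0 + 9}\right)^{2} = \left(-14 + \sqrt{9}\right)^{2} = \left(-14 + 3\right)^{2} = \left(-11\right)^{2} = 121$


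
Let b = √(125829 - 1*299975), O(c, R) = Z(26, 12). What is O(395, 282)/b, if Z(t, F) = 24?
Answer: -12*I*√3554/12439 ≈ -0.057511*I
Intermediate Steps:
O(c, R) = 24
b = 7*I*√3554 (b = √(125829 - 299975) = √(-174146) = 7*I*√3554 ≈ 417.31*I)
O(395, 282)/b = 24/((7*I*√3554)) = 24*(-I*√3554/24878) = -12*I*√3554/12439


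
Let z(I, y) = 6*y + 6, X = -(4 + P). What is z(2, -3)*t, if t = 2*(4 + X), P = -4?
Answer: -96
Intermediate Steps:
X = 0 (X = -(4 - 4) = -1*0 = 0)
z(I, y) = 6 + 6*y
t = 8 (t = 2*(4 + 0) = 2*4 = 8)
z(2, -3)*t = (6 + 6*(-3))*8 = (6 - 18)*8 = -12*8 = -96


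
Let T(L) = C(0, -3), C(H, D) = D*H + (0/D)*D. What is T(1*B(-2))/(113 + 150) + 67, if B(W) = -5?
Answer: 67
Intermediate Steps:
C(H, D) = D*H (C(H, D) = D*H + 0*D = D*H + 0 = D*H)
T(L) = 0 (T(L) = -3*0 = 0)
T(1*B(-2))/(113 + 150) + 67 = 0/(113 + 150) + 67 = 0/263 + 67 = (1/263)*0 + 67 = 0 + 67 = 67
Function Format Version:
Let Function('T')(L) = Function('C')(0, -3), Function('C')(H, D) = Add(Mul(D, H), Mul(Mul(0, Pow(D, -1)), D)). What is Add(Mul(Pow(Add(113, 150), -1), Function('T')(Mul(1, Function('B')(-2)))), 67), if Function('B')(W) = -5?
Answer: 67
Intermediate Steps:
Function('C')(H, D) = Mul(D, H) (Function('C')(H, D) = Add(Mul(D, H), Mul(0, D)) = Add(Mul(D, H), 0) = Mul(D, H))
Function('T')(L) = 0 (Function('T')(L) = Mul(-3, 0) = 0)
Add(Mul(Pow(Add(113, 150), -1), Function('T')(Mul(1, Function('B')(-2)))), 67) = Add(Mul(Pow(Add(113, 150), -1), 0), 67) = Add(Mul(Pow(263, -1), 0), 67) = Add(Mul(Rational(1, 263), 0), 67) = Add(0, 67) = 67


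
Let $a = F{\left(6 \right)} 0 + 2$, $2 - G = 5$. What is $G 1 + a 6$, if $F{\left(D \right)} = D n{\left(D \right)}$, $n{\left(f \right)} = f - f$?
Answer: $9$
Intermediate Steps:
$n{\left(f \right)} = 0$
$G = -3$ ($G = 2 - 5 = -3$)
$F{\left(D \right)} = 0$ ($F{\left(D \right)} = D 0 = 0$)
$a = 2$ ($a = 0 \cdot 0 + 2 = 0 + 2 = 2$)
$G 1 + a 6 = \left(-3\right) 1 + 2 \cdot 6 = -3 + 12 = 9$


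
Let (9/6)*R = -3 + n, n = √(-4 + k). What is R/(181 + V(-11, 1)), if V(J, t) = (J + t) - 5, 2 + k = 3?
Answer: -1/83 + I*√3/249 ≈ -0.012048 + 0.006956*I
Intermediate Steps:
k = 1 (k = -2 + 3 = 1)
n = I*√3 (n = √(-4 + 1) = √(-3) = I*√3 ≈ 1.732*I)
V(J, t) = -5 + J + t
R = -2 + 2*I*√3/3 (R = 2*(-3 + I*√3)/3 = -2 + 2*I*√3/3 ≈ -2.0 + 1.1547*I)
R/(181 + V(-11, 1)) = (-2 + 2*I*√3/3)/(181 + (-5 - 11 + 1)) = (-2 + 2*I*√3/3)/(181 - 15) = (-2 + 2*I*√3/3)/166 = (-2 + 2*I*√3/3)*(1/166) = -1/83 + I*√3/249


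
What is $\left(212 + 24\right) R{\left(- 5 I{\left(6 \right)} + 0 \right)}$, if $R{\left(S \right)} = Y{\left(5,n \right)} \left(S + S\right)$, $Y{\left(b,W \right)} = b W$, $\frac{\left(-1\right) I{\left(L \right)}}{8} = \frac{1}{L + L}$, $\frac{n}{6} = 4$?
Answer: $188800$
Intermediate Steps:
$n = 24$ ($n = 6 \cdot 4 = 24$)
$I{\left(L \right)} = - \frac{4}{L}$ ($I{\left(L \right)} = - \frac{8}{L + L} = - \frac{8}{2 L} = - 8 \frac{1}{2 L} = - \frac{4}{L}$)
$Y{\left(b,W \right)} = W b$
$R{\left(S \right)} = 240 S$ ($R{\left(S \right)} = 24 \cdot 5 \left(S + S\right) = 120 \cdot 2 S = 240 S$)
$\left(212 + 24\right) R{\left(- 5 I{\left(6 \right)} + 0 \right)} = \left(212 + 24\right) 240 \left(- 5 \left(- \frac{4}{6}\right) + 0\right) = 236 \cdot 240 \left(- 5 \left(\left(-4\right) \frac{1}{6}\right) + 0\right) = 236 \cdot 240 \left(\left(-5\right) \left(- \frac{2}{3}\right) + 0\right) = 236 \cdot 240 \left(\frac{10}{3} + 0\right) = 236 \cdot 240 \cdot \frac{10}{3} = 236 \cdot 800 = 188800$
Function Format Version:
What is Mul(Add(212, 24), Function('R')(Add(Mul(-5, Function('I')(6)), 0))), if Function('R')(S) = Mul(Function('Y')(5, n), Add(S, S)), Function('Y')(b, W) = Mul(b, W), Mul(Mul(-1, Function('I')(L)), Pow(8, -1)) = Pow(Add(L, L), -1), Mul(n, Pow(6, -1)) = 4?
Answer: 188800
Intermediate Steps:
n = 24 (n = Mul(6, 4) = 24)
Function('I')(L) = Mul(-4, Pow(L, -1)) (Function('I')(L) = Mul(-8, Pow(Add(L, L), -1)) = Mul(-8, Pow(Mul(2, L), -1)) = Mul(-8, Mul(Rational(1, 2), Pow(L, -1))) = Mul(-4, Pow(L, -1)))
Function('Y')(b, W) = Mul(W, b)
Function('R')(S) = Mul(240, S) (Function('R')(S) = Mul(Mul(24, 5), Add(S, S)) = Mul(120, Mul(2, S)) = Mul(240, S))
Mul(Add(212, 24), Function('R')(Add(Mul(-5, Function('I')(6)), 0))) = Mul(Add(212, 24), Mul(240, Add(Mul(-5, Mul(-4, Pow(6, -1))), 0))) = Mul(236, Mul(240, Add(Mul(-5, Mul(-4, Rational(1, 6))), 0))) = Mul(236, Mul(240, Add(Mul(-5, Rational(-2, 3)), 0))) = Mul(236, Mul(240, Add(Rational(10, 3), 0))) = Mul(236, Mul(240, Rational(10, 3))) = Mul(236, 800) = 188800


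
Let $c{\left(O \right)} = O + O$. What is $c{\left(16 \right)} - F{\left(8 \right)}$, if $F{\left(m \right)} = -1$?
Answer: $33$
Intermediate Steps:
$c{\left(O \right)} = 2 O$
$c{\left(16 \right)} - F{\left(8 \right)} = 2 \cdot 16 - -1 = 32 + 1 = 33$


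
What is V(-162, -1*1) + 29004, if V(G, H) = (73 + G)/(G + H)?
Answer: 4727741/163 ≈ 29005.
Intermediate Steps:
V(G, H) = (73 + G)/(G + H)
V(-162, -1*1) + 29004 = (73 - 162)/(-162 - 1*1) + 29004 = -89/(-162 - 1) + 29004 = -89/(-163) + 29004 = -1/163*(-89) + 29004 = 89/163 + 29004 = 4727741/163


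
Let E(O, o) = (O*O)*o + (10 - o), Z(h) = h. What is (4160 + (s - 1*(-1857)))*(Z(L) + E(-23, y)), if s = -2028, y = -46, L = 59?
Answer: -96609591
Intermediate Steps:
E(O, o) = 10 - o + o*O² (E(O, o) = O²*o + (10 - o) = o*O² + (10 - o) = 10 - o + o*O²)
(4160 + (s - 1*(-1857)))*(Z(L) + E(-23, y)) = (4160 + (-2028 - 1*(-1857)))*(59 + (10 - 1*(-46) - 46*(-23)²)) = (4160 + (-2028 + 1857))*(59 + (10 + 46 - 46*529)) = (4160 - 171)*(59 + (10 + 46 - 24334)) = 3989*(59 - 24278) = 3989*(-24219) = -96609591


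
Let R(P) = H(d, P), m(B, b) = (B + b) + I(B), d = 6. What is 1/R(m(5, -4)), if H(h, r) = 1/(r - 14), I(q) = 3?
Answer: -10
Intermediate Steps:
H(h, r) = 1/(-14 + r)
m(B, b) = 3 + B + b (m(B, b) = (B + b) + 3 = 3 + B + b)
R(P) = 1/(-14 + P)
1/R(m(5, -4)) = 1/(1/(-14 + (3 + 5 - 4))) = 1/(1/(-14 + 4)) = 1/(1/(-10)) = 1/(-1/10) = -10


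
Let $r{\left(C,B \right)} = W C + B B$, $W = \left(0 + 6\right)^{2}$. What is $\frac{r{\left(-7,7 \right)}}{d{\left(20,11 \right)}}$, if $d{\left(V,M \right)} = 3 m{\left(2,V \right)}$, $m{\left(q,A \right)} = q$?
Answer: $- \frac{203}{6} \approx -33.833$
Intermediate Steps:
$W = 36$ ($W = 6^{2} = 36$)
$d{\left(V,M \right)} = 6$ ($d{\left(V,M \right)} = 3 \cdot 2 = 6$)
$r{\left(C,B \right)} = B^{2} + 36 C$ ($r{\left(C,B \right)} = 36 C + B B = 36 C + B^{2} = B^{2} + 36 C$)
$\frac{r{\left(-7,7 \right)}}{d{\left(20,11 \right)}} = \frac{7^{2} + 36 \left(-7\right)}{6} = \frac{49 - 252}{6} = \frac{1}{6} \left(-203\right) = - \frac{203}{6}$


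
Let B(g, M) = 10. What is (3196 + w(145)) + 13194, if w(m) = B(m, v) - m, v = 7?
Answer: 16255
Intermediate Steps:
w(m) = 10 - m
(3196 + w(145)) + 13194 = (3196 + (10 - 1*145)) + 13194 = (3196 + (10 - 145)) + 13194 = (3196 - 135) + 13194 = 3061 + 13194 = 16255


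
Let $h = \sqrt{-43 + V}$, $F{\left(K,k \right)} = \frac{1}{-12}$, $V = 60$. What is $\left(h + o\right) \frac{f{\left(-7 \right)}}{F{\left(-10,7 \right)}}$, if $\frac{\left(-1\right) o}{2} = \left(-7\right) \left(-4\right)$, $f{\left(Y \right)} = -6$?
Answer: $-4032 + 72 \sqrt{17} \approx -3735.1$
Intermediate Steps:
$F{\left(K,k \right)} = - \frac{1}{12}$
$o = -56$ ($o = - 2 \left(\left(-7\right) \left(-4\right)\right) = \left(-2\right) 28 = -56$)
$h = \sqrt{17}$ ($h = \sqrt{-43 + 60} = \sqrt{17} \approx 4.1231$)
$\left(h + o\right) \frac{f{\left(-7 \right)}}{F{\left(-10,7 \right)}} = \left(\sqrt{17} - 56\right) \left(- \frac{6}{- \frac{1}{12}}\right) = \left(-56 + \sqrt{17}\right) \left(\left(-6\right) \left(-12\right)\right) = \left(-56 + \sqrt{17}\right) 72 = -4032 + 72 \sqrt{17}$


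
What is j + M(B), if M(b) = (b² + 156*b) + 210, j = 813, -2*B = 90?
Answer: -3972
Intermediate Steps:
B = -45 (B = -½*90 = -45)
M(b) = 210 + b² + 156*b
j + M(B) = 813 + (210 + (-45)² + 156*(-45)) = 813 + (210 + 2025 - 7020) = 813 - 4785 = -3972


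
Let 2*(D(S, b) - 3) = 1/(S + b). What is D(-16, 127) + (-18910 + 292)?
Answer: -4132529/222 ≈ -18615.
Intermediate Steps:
D(S, b) = 3 + 1/(2*(S + b))
D(-16, 127) + (-18910 + 292) = (½ + 3*(-16) + 3*127)/(-16 + 127) + (-18910 + 292) = (½ - 48 + 381)/111 - 18618 = (1/111)*(667/2) - 18618 = 667/222 - 18618 = -4132529/222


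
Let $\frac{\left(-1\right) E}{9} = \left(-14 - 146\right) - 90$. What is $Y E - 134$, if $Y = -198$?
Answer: $-445634$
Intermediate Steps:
$E = 2250$ ($E = - 9 \left(\left(-14 - 146\right) - 90\right) = - 9 \left(-160 - 90\right) = \left(-9\right) \left(-250\right) = 2250$)
$Y E - 134 = \left(-198\right) 2250 - 134 = -445500 - 134 = -445634$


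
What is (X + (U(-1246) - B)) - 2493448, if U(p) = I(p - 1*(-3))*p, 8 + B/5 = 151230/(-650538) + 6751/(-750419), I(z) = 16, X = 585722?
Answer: -156836392244811574/81362679237 ≈ -1.9276e+6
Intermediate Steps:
B = -3352738542320/81362679237 (B = -40 + 5*(151230/(-650538) + 6751/(-750419)) = -40 + 5*(151230*(-1/650538) + 6751*(-1/750419)) = -40 + 5*(-25205/108423 - 6751/750419) = -40 + 5*(-19646274568/81362679237) = -40 - 98231372840/81362679237 = -3352738542320/81362679237 ≈ -41.207)
U(p) = 16*p
(X + (U(-1246) - B)) - 2493448 = (585722 + (16*(-1246) - 1*(-3352738542320/81362679237))) - 2493448 = (585722 + (-19936 + 3352738542320/81362679237)) - 2493448 = (585722 - 1618693634726512/81362679237) - 2493448 = 46037217573327602/81362679237 - 2493448 = -156836392244811574/81362679237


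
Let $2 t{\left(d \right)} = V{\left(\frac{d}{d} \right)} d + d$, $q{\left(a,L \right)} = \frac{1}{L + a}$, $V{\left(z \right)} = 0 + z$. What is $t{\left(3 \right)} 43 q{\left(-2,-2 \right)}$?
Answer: $- \frac{129}{4} \approx -32.25$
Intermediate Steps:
$V{\left(z \right)} = z$
$t{\left(d \right)} = d$ ($t{\left(d \right)} = \frac{\frac{d}{d} d + d}{2} = \frac{1 d + d}{2} = \frac{d + d}{2} = \frac{2 d}{2} = d$)
$t{\left(3 \right)} 43 q{\left(-2,-2 \right)} = \frac{3 \cdot 43}{-2 - 2} = \frac{129}{-4} = 129 \left(- \frac{1}{4}\right) = - \frac{129}{4}$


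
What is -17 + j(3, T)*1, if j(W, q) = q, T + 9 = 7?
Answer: -19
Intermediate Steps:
T = -2 (T = -9 + 7 = -2)
-17 + j(3, T)*1 = -17 - 2*1 = -17 - 2 = -19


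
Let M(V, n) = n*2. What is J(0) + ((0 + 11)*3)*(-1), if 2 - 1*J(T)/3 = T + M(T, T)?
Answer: -27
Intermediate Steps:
M(V, n) = 2*n
J(T) = 6 - 9*T (J(T) = 6 - 3*(T + 2*T) = 6 - 9*T)
J(0) + ((0 + 11)*3)*(-1) = (6 - 9*0) + ((0 + 11)*3)*(-1) = (6 + 0) + (11*3)*(-1) = 6 + 33*(-1) = 6 - 33 = -27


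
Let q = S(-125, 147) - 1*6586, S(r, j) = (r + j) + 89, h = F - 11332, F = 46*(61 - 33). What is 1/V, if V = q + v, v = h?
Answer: -1/16519 ≈ -6.0536e-5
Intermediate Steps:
F = 1288 (F = 46*28 = 1288)
h = -10044 (h = 1288 - 11332 = -10044)
S(r, j) = 89 + j + r (S(r, j) = (j + r) + 89 = 89 + j + r)
v = -10044
q = -6475 (q = (89 + 147 - 125) - 1*6586 = 111 - 6586 = -6475)
V = -16519 (V = -6475 - 10044 = -16519)
1/V = 1/(-16519) = -1/16519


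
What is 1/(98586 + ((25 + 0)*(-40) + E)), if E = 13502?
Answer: 1/111088 ≈ 9.0019e-6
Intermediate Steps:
1/(98586 + ((25 + 0)*(-40) + E)) = 1/(98586 + ((25 + 0)*(-40) + 13502)) = 1/(98586 + (25*(-40) + 13502)) = 1/(98586 + (-1000 + 13502)) = 1/(98586 + 12502) = 1/111088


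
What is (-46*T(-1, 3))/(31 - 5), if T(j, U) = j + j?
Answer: 46/13 ≈ 3.5385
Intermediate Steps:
T(j, U) = 2*j
(-46*T(-1, 3))/(31 - 5) = (-92*(-1))/(31 - 5) = -46*(-2)/26 = 92*(1/26) = 46/13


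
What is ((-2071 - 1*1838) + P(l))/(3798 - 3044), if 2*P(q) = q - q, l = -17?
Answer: -3909/754 ≈ -5.1843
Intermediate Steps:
P(q) = 0 (P(q) = (q - q)/2 = (½)*0 = 0)
((-2071 - 1*1838) + P(l))/(3798 - 3044) = ((-2071 - 1*1838) + 0)/(3798 - 3044) = ((-2071 - 1838) + 0)/754 = (-3909 + 0)*(1/754) = -3909*1/754 = -3909/754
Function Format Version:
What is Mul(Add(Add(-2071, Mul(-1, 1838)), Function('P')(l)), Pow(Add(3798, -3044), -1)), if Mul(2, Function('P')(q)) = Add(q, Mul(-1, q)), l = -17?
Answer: Rational(-3909, 754) ≈ -5.1843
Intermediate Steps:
Function('P')(q) = 0 (Function('P')(q) = Mul(Rational(1, 2), Add(q, Mul(-1, q))) = Mul(Rational(1, 2), 0) = 0)
Mul(Add(Add(-2071, Mul(-1, 1838)), Function('P')(l)), Pow(Add(3798, -3044), -1)) = Mul(Add(Add(-2071, Mul(-1, 1838)), 0), Pow(Add(3798, -3044), -1)) = Mul(Add(Add(-2071, -1838), 0), Pow(754, -1)) = Mul(Add(-3909, 0), Rational(1, 754)) = Mul(-3909, Rational(1, 754)) = Rational(-3909, 754)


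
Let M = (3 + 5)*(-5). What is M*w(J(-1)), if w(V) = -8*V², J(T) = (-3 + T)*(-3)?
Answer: 46080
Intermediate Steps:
J(T) = 9 - 3*T
M = -40 (M = 8*(-5) = -40)
M*w(J(-1)) = -(-320)*(9 - 3*(-1))² = -(-320)*(9 + 3)² = -(-320)*12² = -(-320)*144 = -40*(-1152) = 46080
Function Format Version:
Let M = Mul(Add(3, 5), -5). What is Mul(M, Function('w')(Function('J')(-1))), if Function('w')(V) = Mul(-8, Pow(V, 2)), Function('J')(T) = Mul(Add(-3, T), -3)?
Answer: 46080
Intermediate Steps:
Function('J')(T) = Add(9, Mul(-3, T))
M = -40 (M = Mul(8, -5) = -40)
Mul(M, Function('w')(Function('J')(-1))) = Mul(-40, Mul(-8, Pow(Add(9, Mul(-3, -1)), 2))) = Mul(-40, Mul(-8, Pow(Add(9, 3), 2))) = Mul(-40, Mul(-8, Pow(12, 2))) = Mul(-40, Mul(-8, 144)) = Mul(-40, -1152) = 46080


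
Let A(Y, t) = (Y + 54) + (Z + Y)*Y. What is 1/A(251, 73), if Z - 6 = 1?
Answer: 1/65063 ≈ 1.5370e-5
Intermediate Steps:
Z = 7 (Z = 6 + 1 = 7)
A(Y, t) = 54 + Y + Y*(7 + Y) (A(Y, t) = (Y + 54) + (7 + Y)*Y = (54 + Y) + Y*(7 + Y) = 54 + Y + Y*(7 + Y))
1/A(251, 73) = 1/(54 + 251² + 8*251) = 1/(54 + 63001 + 2008) = 1/65063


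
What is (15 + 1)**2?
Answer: 256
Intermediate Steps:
(15 + 1)**2 = 16**2 = 256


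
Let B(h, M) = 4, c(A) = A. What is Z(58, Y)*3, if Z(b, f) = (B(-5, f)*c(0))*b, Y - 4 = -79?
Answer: 0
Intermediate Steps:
Y = -75 (Y = 4 - 79 = -75)
Z(b, f) = 0 (Z(b, f) = (4*0)*b = 0*b = 0)
Z(58, Y)*3 = 0*3 = 0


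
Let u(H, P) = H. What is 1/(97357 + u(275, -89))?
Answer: 1/97632 ≈ 1.0243e-5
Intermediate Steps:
1/(97357 + u(275, -89)) = 1/(97357 + 275) = 1/97632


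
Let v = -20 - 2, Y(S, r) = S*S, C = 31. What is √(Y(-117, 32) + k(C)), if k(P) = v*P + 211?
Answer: √13218 ≈ 114.97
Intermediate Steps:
Y(S, r) = S²
v = -22
k(P) = 211 - 22*P (k(P) = -22*P + 211 = 211 - 22*P)
√(Y(-117, 32) + k(C)) = √((-117)² + (211 - 22*31)) = √(13689 + (211 - 682)) = √(13689 - 471) = √13218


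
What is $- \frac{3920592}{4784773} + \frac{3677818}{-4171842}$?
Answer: $- \frac{16976807317889}{9980658480933} \approx -1.701$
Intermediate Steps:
$- \frac{3920592}{4784773} + \frac{3677818}{-4171842} = \left(-3920592\right) \frac{1}{4784773} + 3677818 \left(- \frac{1}{4171842}\right) = - \frac{3920592}{4784773} - \frac{1838909}{2085921} = - \frac{16976807317889}{9980658480933}$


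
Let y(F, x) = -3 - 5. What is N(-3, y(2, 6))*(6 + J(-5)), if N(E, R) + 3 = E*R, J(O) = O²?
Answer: 651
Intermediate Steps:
y(F, x) = -8
N(E, R) = -3 + E*R
N(-3, y(2, 6))*(6 + J(-5)) = (-3 - 3*(-8))*(6 + (-5)²) = (-3 + 24)*(6 + 25) = 21*31 = 651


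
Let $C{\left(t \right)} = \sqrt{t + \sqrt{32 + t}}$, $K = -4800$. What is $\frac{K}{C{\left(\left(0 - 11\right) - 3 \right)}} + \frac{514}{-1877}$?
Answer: $- \frac{514}{1877} + \frac{4800 i}{\sqrt{14 - 3 \sqrt{2}}} \approx -0.27384 + 1536.7 i$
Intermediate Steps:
$\frac{K}{C{\left(\left(0 - 11\right) - 3 \right)}} + \frac{514}{-1877} = - \frac{4800}{\sqrt{\left(\left(0 - 11\right) - 3\right) + \sqrt{32 + \left(\left(0 - 11\right) - 3\right)}}} + \frac{514}{-1877} = - \frac{4800}{\sqrt{\left(-11 - 3\right) + \sqrt{32 - 14}}} + 514 \left(- \frac{1}{1877}\right) = - \frac{4800}{\sqrt{-14 + \sqrt{32 - 14}}} - \frac{514}{1877} = - \frac{4800}{\sqrt{-14 + \sqrt{18}}} - \frac{514}{1877} = - \frac{4800}{\sqrt{-14 + 3 \sqrt{2}}} - \frac{514}{1877} = - \frac{514}{1877} - \frac{4800}{\sqrt{-14 + 3 \sqrt{2}}}$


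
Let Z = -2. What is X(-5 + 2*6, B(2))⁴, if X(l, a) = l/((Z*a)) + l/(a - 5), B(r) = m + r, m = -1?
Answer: 194481/256 ≈ 759.69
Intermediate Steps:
B(r) = -1 + r
X(l, a) = l/(-5 + a) - l/(2*a) (X(l, a) = l/((-2*a)) + l/(a - 5) = l*(-1/(2*a)) + l/(-5 + a) = -l/(2*a) + l/(-5 + a) = l/(-5 + a) - l/(2*a))
X(-5 + 2*6, B(2))⁴ = ((-5 + 2*6)*(5 + (-1 + 2))/(2*(-1 + 2)*(-5 + (-1 + 2))))⁴ = ((½)*(-5 + 12)*(5 + 1)/(1*(-5 + 1)))⁴ = ((½)*7*1*6/(-4))⁴ = ((½)*7*1*(-¼)*6)⁴ = (-21/4)⁴ = 194481/256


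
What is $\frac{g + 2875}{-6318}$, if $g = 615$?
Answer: $- \frac{1745}{3159} \approx -0.55239$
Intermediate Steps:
$\frac{g + 2875}{-6318} = \frac{615 + 2875}{-6318} = 3490 \left(- \frac{1}{6318}\right) = - \frac{1745}{3159}$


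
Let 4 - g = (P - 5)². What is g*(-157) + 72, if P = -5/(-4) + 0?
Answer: 26429/16 ≈ 1651.8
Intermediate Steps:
P = 5/4 (P = -¼*(-5) + 0 = 5/4 + 0 = 5/4 ≈ 1.2500)
g = -161/16 (g = 4 - (5/4 - 5)² = 4 - (-15/4)² = 4 - 1*225/16 = 4 - 225/16 = -161/16 ≈ -10.063)
g*(-157) + 72 = -161/16*(-157) + 72 = 25277/16 + 72 = 26429/16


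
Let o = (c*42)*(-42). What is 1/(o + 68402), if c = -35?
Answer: 1/130142 ≈ 7.6839e-6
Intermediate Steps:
o = 61740 (o = -35*42*(-42) = -1470*(-42) = 61740)
1/(o + 68402) = 1/(61740 + 68402) = 1/130142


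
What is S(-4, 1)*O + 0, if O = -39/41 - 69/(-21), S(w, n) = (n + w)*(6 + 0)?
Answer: -12060/287 ≈ -42.021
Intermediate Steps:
S(w, n) = 6*n + 6*w (S(w, n) = (n + w)*6 = 6*n + 6*w)
O = 670/287 (O = -39*1/41 - 69*(-1/21) = -39/41 + 23/7 = 670/287 ≈ 2.3345)
S(-4, 1)*O + 0 = (6*1 + 6*(-4))*(670/287) + 0 = (6 - 24)*(670/287) + 0 = -18*670/287 + 0 = -12060/287 + 0 = -12060/287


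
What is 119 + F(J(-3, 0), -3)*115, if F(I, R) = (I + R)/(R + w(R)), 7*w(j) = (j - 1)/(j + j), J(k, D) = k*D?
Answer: 14504/61 ≈ 237.77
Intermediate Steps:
J(k, D) = D*k
w(j) = (-1 + j)/(14*j) (w(j) = ((j - 1)/(j + j))/7 = ((-1 + j)/((2*j)))/7 = ((-1 + j)*(1/(2*j)))/7 = ((-1 + j)/(2*j))/7 = (-1 + j)/(14*j))
F(I, R) = (I + R)/(R + (-1 + R)/(14*R))
119 + F(J(-3, 0), -3)*115 = 119 + (14*(-3)*(0*(-3) - 3)/(-1 - 3 + 14*(-3)²))*115 = 119 + (14*(-3)*(0 - 3)/(-1 - 3 + 14*9))*115 = 119 + (14*(-3)*(-3)/(-1 - 3 + 126))*115 = 119 + (14*(-3)*(-3)/122)*115 = 119 + (14*(-3)*(1/122)*(-3))*115 = 119 + (63/61)*115 = 119 + 7245/61 = 14504/61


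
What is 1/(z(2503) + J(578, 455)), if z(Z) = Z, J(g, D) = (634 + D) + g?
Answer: 1/4170 ≈ 0.00023981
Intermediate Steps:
J(g, D) = 634 + D + g
1/(z(2503) + J(578, 455)) = 1/(2503 + (634 + 455 + 578)) = 1/(2503 + 1667) = 1/4170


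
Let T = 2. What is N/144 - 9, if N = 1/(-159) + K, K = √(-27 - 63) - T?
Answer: -206383/22896 + I*√10/48 ≈ -9.0139 + 0.065881*I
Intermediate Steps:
K = -2 + 3*I*√10 (K = √(-27 - 63) - 1*2 = √(-90) - 2 = 3*I*√10 - 2 = -2 + 3*I*√10 ≈ -2.0 + 9.4868*I)
N = -319/159 + 3*I*√10 (N = 1/(-159) + (-2 + 3*I*√10) = -1/159 + (-2 + 3*I*√10) = -319/159 + 3*I*√10 ≈ -2.0063 + 9.4868*I)
N/144 - 9 = (-319/159 + 3*I*√10)/144 - 9 = (-319/22896 + I*√10/48) - 9 = -206383/22896 + I*√10/48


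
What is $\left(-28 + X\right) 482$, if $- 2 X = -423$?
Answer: $88447$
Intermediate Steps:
$X = \frac{423}{2}$ ($X = \left(- \frac{1}{2}\right) \left(-423\right) = \frac{423}{2} \approx 211.5$)
$\left(-28 + X\right) 482 = \left(-28 + \frac{423}{2}\right) 482 = \frac{367}{2} \cdot 482 = 88447$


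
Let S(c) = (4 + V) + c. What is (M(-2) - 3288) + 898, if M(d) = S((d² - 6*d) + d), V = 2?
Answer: -2370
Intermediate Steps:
S(c) = 6 + c (S(c) = (4 + 2) + c = 6 + c)
M(d) = 6 + d² - 5*d (M(d) = 6 + ((d² - 6*d) + d) = 6 + (d² - 5*d) = 6 + d² - 5*d)
(M(-2) - 3288) + 898 = ((6 - 2*(-5 - 2)) - 3288) + 898 = ((6 - 2*(-7)) - 3288) + 898 = ((6 + 14) - 3288) + 898 = (20 - 3288) + 898 = -3268 + 898 = -2370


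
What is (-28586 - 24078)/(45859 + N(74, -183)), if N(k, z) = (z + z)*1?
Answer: -52664/45493 ≈ -1.1576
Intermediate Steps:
N(k, z) = 2*z (N(k, z) = (2*z)*1 = 2*z)
(-28586 - 24078)/(45859 + N(74, -183)) = (-28586 - 24078)/(45859 + 2*(-183)) = -52664/(45859 - 366) = -52664/45493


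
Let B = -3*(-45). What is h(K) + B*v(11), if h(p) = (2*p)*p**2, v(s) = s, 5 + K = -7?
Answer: -1971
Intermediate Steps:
K = -12 (K = -5 - 7 = -12)
B = 135
h(p) = 2*p**3
h(K) + B*v(11) = 2*(-12)**3 + 135*11 = 2*(-1728) + 1485 = -3456 + 1485 = -1971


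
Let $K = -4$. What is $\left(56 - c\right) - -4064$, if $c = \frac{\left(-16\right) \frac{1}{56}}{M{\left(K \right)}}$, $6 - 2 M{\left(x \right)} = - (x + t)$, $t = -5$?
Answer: $\frac{86516}{21} \approx 4119.8$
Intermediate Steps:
$M{\left(x \right)} = \frac{1}{2} + \frac{x}{2}$ ($M{\left(x \right)} = 3 - \frac{\left(-1\right) \left(x - 5\right)}{2} = 3 - \frac{\left(-1\right) \left(-5 + x\right)}{2} = 3 - \frac{5 - x}{2} = 3 + \left(- \frac{5}{2} + \frac{x}{2}\right) = \frac{1}{2} + \frac{x}{2}$)
$c = \frac{4}{21}$ ($c = \frac{\left(-16\right) \frac{1}{56}}{\frac{1}{2} + \frac{1}{2} \left(-4\right)} = \frac{\left(-16\right) \frac{1}{56}}{\frac{1}{2} - 2} = - \frac{2}{7 \left(- \frac{3}{2}\right)} = \left(- \frac{2}{7}\right) \left(- \frac{2}{3}\right) = \frac{4}{21} \approx 0.19048$)
$\left(56 - c\right) - -4064 = \left(56 - \frac{4}{21}\right) - -4064 = \left(56 - \frac{4}{21}\right) + 4064 = \frac{1172}{21} + 4064 = \frac{86516}{21}$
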